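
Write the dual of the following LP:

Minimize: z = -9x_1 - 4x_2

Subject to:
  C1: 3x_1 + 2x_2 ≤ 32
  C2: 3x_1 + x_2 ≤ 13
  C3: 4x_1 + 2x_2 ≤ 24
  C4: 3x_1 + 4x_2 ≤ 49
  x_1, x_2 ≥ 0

Primal min cᵀx s.t. Ax ≤ b, x ≥ 0  →  Dual max −bᵀy s.t. Aᵀy ≥ −c, y ≥ 0.

Maximize: z = -32y1 - 13y2 - 24y3 - 49y4

Subject to:
  3y1 + 3y2 + 4y3 + 3y4 ≥ 9
  2y1 + y2 + 2y3 + 4y4 ≥ 4
  y1, y2, y3, y4 ≥ 0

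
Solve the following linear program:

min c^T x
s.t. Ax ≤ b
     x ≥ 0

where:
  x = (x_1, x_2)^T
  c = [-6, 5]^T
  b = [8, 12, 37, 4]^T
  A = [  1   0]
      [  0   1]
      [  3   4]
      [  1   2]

Evaluate the objective at each vertex of the feasible region:
  z(0, 0) = 0
  z(4, 0) = -24  ←
  z(0, 2) = 10
The minimum is at x_1 = 4, x_2 = 0.

x_1 = 4, x_2 = 0, z = -24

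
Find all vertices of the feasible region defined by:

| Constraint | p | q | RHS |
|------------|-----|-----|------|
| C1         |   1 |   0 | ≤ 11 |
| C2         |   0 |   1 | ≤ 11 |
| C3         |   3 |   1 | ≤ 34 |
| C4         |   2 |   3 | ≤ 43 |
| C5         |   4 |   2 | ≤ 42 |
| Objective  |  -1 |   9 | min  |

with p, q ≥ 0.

(0, 0), (10.5, 0), (5, 11), (0, 11)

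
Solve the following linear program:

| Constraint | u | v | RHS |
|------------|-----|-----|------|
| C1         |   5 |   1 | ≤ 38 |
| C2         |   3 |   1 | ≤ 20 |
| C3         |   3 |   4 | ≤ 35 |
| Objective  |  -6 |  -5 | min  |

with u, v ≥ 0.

Evaluate the objective at each vertex of the feasible region:
  z(0, 0) = 0
  z(6.667, 0) = -40
  z(5, 5) = -55  ←
  z(0, 8.75) = -43.75
The minimum is at u = 5, v = 5.

u = 5, v = 5, z = -55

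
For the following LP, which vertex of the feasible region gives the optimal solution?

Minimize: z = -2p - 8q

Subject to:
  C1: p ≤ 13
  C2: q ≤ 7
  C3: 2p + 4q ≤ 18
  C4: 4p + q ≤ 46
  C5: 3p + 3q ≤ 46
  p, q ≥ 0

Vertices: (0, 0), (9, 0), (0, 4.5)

Evaluate the objective at each vertex of the feasible region:
  z(0, 0) = 0
  z(9, 0) = -18
  z(0, 4.5) = -36  ←
The minimum is at p = 0, q = 4.5.

(0, 4.5)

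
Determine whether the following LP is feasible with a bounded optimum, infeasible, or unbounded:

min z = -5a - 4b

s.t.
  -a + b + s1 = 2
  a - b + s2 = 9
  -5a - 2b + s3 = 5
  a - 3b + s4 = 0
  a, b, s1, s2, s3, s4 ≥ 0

Unbounded (objective can decrease without bound)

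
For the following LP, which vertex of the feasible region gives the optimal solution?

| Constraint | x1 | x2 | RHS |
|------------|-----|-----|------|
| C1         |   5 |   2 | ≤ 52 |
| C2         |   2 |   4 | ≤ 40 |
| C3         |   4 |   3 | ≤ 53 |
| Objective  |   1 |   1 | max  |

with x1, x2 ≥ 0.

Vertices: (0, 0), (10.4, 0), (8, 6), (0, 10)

Evaluate the objective at each vertex of the feasible region:
  z(0, 0) = 0
  z(10.4, 0) = 10.4
  z(8, 6) = 14  ←
  z(0, 10) = 10
The maximum is at x1 = 8, x2 = 6.

(8, 6)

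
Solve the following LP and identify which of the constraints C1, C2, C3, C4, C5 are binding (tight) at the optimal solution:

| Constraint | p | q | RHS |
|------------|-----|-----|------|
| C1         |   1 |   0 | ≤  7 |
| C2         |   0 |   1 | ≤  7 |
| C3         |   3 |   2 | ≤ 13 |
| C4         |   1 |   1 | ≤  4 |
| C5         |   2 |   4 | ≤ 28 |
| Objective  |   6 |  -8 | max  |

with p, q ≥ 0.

At p = 4, q = 0, compute slack b - a·x for each constraint:
  C1: 7 − 4 = 3  (slack)
  C2: 7 − 0 = 7  (slack)
  C3: 13 − 12 = 1  (slack)
  C4: 4 − 4 = 0  (binding)
  C5: 28 − 8 = 20  (slack)

Optimal: p = 4, q = 0
Binding: C4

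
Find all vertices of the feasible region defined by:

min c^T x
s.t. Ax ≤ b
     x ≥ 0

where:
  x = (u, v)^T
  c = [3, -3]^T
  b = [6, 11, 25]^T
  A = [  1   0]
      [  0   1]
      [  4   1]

(0, 0), (6, 0), (6, 1), (3.5, 11), (0, 11)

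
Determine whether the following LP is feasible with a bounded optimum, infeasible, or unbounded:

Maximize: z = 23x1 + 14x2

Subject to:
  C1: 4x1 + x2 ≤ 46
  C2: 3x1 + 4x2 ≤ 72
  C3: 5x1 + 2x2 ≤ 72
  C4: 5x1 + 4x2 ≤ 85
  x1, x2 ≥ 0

Feasible with a bounded optimal solution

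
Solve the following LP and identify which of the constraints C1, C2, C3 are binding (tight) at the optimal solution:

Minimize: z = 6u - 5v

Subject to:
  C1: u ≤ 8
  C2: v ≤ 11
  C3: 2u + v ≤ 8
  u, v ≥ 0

At u = 0, v = 8, compute slack b - a·x for each constraint:
  C1: 8 − 0 = 8  (slack)
  C2: 11 − 8 = 3  (slack)
  C3: 8 − 8 = 0  (binding)

Optimal: u = 0, v = 8
Binding: C3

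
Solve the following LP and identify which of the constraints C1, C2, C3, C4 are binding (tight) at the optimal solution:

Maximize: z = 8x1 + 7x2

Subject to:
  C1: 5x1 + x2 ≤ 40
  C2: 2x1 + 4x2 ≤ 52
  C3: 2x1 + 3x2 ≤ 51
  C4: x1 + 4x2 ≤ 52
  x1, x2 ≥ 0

At x1 = 6, x2 = 10, compute slack b - a·x for each constraint:
  C1: 40 − 40 = 0  (binding)
  C2: 52 − 52 = 0  (binding)
  C3: 51 − 42 = 9  (slack)
  C4: 52 − 46 = 6  (slack)

Optimal: x1 = 6, x2 = 10
Binding: C1, C2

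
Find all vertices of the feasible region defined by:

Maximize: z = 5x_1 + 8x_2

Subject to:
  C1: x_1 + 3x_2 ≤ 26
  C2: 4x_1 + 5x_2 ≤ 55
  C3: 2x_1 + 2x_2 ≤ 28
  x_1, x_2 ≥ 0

(0, 0), (13.75, 0), (5, 7), (0, 8.667)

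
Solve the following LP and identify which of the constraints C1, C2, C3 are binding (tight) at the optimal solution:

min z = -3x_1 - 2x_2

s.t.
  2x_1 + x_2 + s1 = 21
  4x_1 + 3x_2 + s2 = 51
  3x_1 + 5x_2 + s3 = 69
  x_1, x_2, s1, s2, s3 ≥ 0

At x_1 = 6, x_2 = 9, compute slack b - a·x for each constraint:
  C1: 21 − 21 = 0  (binding)
  C2: 51 − 51 = 0  (binding)
  C3: 69 − 63 = 6  (slack)

Optimal: x_1 = 6, x_2 = 9
Binding: C1, C2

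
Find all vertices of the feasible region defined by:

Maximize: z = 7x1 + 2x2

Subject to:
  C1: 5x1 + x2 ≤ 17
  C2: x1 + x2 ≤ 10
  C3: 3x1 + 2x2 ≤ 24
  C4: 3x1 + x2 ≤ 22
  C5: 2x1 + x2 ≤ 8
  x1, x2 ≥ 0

(0, 0), (3.4, 0), (3, 2), (0, 8)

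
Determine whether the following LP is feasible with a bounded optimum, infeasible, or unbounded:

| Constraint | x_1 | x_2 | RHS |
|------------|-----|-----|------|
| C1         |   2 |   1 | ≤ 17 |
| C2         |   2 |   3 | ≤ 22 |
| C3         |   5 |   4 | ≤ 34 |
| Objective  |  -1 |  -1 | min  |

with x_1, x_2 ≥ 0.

Feasible with a bounded optimal solution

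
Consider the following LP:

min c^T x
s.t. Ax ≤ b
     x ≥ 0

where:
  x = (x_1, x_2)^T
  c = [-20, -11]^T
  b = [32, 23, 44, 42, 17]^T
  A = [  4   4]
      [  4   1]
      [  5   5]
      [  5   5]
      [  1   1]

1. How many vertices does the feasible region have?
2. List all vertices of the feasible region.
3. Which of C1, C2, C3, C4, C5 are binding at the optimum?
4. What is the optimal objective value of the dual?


1. 4
2. (0, 0), (5.75, 0), (5, 3), (0, 8)
3. C1, C2
4. -133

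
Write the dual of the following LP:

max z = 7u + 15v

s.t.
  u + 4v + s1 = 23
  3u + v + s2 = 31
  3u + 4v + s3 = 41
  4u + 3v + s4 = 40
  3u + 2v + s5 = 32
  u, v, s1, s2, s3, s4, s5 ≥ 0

Primal max cᵀx s.t. Ax ≤ b, x ≥ 0  →  Dual min bᵀy s.t. Aᵀy ≥ c, y ≥ 0.

Minimize: z = 23y1 + 31y2 + 41y3 + 40y4 + 32y5

Subject to:
  y1 + 3y2 + 3y3 + 4y4 + 3y5 ≥ 7
  4y1 + y2 + 4y3 + 3y4 + 2y5 ≥ 15
  y1, y2, y3, y4, y5 ≥ 0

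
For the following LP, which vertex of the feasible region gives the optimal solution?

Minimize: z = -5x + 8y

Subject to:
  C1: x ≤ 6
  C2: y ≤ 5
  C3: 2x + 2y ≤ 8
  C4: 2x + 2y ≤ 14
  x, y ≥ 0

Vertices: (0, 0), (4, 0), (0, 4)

Evaluate the objective at each vertex of the feasible region:
  z(0, 0) = 0
  z(4, 0) = -20  ←
  z(0, 4) = 32
The minimum is at x = 4, y = 0.

(4, 0)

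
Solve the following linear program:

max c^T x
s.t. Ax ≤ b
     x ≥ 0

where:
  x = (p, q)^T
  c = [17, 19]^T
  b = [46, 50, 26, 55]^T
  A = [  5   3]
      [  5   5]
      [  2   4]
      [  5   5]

Evaluate the objective at each vertex of the feasible region:
  z(0, 0) = 0
  z(9.2, 0) = 156.4
  z(8, 2) = 174
  z(7, 3) = 176  ←
  z(0, 6.5) = 123.5
The maximum is at p = 7, q = 3.

p = 7, q = 3, z = 176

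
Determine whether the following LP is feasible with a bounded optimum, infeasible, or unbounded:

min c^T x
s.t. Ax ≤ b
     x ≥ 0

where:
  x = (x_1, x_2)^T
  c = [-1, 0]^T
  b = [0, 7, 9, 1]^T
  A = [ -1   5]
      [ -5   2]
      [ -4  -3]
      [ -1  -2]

Unbounded (objective can decrease without bound)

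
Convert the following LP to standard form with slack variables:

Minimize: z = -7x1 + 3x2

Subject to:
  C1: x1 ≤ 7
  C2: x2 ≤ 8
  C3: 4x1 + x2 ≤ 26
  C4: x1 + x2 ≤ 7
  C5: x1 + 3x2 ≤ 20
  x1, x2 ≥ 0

min z = -7x1 + 3x2

s.t.
  x1 + s1 = 7
  x2 + s2 = 8
  4x1 + x2 + s3 = 26
  x1 + x2 + s4 = 7
  x1 + 3x2 + s5 = 20
  x1, x2, s1, s2, s3, s4, s5 ≥ 0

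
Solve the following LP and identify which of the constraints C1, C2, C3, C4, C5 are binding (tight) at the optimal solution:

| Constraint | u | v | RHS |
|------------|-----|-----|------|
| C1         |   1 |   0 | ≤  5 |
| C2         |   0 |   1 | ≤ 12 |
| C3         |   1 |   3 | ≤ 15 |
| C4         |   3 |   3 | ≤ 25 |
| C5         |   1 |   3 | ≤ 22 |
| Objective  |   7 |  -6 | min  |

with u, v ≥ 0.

At u = 0, v = 5, compute slack b - a·x for each constraint:
  C1: 5 − 0 = 5  (slack)
  C2: 12 − 5 = 7  (slack)
  C3: 15 − 15 = 0  (binding)
  C4: 25 − 15 = 10  (slack)
  C5: 22 − 15 = 7  (slack)

Optimal: u = 0, v = 5
Binding: C3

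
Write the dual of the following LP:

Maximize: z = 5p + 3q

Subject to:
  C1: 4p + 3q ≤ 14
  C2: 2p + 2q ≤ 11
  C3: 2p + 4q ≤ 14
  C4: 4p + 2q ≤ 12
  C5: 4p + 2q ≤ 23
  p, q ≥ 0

Primal max cᵀx s.t. Ax ≤ b, x ≥ 0  →  Dual min bᵀy s.t. Aᵀy ≥ c, y ≥ 0.

Minimize: z = 14y1 + 11y2 + 14y3 + 12y4 + 23y5

Subject to:
  4y1 + 2y2 + 2y3 + 4y4 + 4y5 ≥ 5
  3y1 + 2y2 + 4y3 + 2y4 + 2y5 ≥ 3
  y1, y2, y3, y4, y5 ≥ 0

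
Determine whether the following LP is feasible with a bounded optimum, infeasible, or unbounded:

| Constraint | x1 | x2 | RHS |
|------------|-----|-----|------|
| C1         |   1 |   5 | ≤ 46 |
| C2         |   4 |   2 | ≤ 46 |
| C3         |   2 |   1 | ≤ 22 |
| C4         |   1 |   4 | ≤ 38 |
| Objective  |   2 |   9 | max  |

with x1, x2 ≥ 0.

Feasible with a bounded optimal solution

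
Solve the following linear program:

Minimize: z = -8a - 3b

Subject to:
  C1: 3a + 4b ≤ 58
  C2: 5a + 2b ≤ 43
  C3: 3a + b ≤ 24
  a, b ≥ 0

Evaluate the objective at each vertex of the feasible region:
  z(0, 0) = 0
  z(8, 0) = -64
  z(5, 9) = -67  ←
  z(4, 11.5) = -66.5
  z(0, 14.5) = -43.5
The minimum is at a = 5, b = 9.

a = 5, b = 9, z = -67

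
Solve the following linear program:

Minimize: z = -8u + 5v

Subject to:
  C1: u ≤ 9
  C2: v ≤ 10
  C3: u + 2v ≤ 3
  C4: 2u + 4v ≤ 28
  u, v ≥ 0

Evaluate the objective at each vertex of the feasible region:
  z(0, 0) = 0
  z(3, 0) = -24  ←
  z(0, 1.5) = 7.5
The minimum is at u = 3, v = 0.

u = 3, v = 0, z = -24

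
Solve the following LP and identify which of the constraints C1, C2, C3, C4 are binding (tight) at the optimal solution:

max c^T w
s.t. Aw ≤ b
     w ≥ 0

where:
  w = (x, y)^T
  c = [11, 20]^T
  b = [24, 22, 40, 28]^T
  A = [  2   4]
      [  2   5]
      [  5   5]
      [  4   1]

At x = 6, y = 2, compute slack b - a·x for each constraint:
  C1: 24 − 20 = 4  (slack)
  C2: 22 − 22 = 0  (binding)
  C3: 40 − 40 = 0  (binding)
  C4: 28 − 26 = 2  (slack)

Optimal: x = 6, y = 2
Binding: C2, C3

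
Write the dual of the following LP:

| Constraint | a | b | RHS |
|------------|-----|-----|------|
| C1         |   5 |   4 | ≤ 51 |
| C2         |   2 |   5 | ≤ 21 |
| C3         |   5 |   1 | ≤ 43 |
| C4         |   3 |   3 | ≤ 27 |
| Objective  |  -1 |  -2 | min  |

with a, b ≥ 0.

Primal min cᵀx s.t. Ax ≤ b, x ≥ 0  →  Dual max −bᵀy s.t. Aᵀy ≥ −c, y ≥ 0.

Maximize: z = -51y1 - 21y2 - 43y3 - 27y4

Subject to:
  5y1 + 2y2 + 5y3 + 3y4 ≥ 1
  4y1 + 5y2 + y3 + 3y4 ≥ 2
  y1, y2, y3, y4 ≥ 0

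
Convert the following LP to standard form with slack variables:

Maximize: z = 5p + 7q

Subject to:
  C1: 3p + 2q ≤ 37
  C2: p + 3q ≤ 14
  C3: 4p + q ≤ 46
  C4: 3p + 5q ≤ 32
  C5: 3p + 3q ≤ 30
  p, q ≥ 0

max z = 5p + 7q

s.t.
  3p + 2q + s1 = 37
  p + 3q + s2 = 14
  4p + q + s3 = 46
  3p + 5q + s4 = 32
  3p + 3q + s5 = 30
  p, q, s1, s2, s3, s4, s5 ≥ 0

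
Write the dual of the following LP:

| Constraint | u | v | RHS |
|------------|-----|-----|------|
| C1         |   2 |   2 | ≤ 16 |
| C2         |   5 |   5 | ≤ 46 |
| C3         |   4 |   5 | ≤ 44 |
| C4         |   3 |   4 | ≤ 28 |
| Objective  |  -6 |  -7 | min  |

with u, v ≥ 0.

Primal min cᵀx s.t. Ax ≤ b, x ≥ 0  →  Dual max −bᵀy s.t. Aᵀy ≥ −c, y ≥ 0.

Maximize: z = -16y1 - 46y2 - 44y3 - 28y4

Subject to:
  2y1 + 5y2 + 4y3 + 3y4 ≥ 6
  2y1 + 5y2 + 5y3 + 4y4 ≥ 7
  y1, y2, y3, y4 ≥ 0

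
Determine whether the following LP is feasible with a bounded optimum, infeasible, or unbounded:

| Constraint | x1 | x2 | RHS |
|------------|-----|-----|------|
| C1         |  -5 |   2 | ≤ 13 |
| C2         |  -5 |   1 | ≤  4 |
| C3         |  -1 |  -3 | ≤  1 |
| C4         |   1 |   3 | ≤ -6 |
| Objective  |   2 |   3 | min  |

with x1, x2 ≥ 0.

Infeasible (no feasible solution exists)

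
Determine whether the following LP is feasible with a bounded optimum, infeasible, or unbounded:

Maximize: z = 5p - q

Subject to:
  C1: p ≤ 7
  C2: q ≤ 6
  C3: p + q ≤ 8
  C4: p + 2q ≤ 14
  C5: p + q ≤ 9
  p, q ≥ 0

Feasible with a bounded optimal solution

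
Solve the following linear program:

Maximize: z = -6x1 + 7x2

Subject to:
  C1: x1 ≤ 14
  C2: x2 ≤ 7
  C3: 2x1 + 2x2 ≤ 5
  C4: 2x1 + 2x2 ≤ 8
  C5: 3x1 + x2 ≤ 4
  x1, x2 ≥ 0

Evaluate the objective at each vertex of the feasible region:
  z(0, 0) = 0
  z(1.333, 0) = -8
  z(0.75, 1.75) = 7.75
  z(0, 2.5) = 17.5  ←
The maximum is at x1 = 0, x2 = 2.5.

x1 = 0, x2 = 2.5, z = 17.5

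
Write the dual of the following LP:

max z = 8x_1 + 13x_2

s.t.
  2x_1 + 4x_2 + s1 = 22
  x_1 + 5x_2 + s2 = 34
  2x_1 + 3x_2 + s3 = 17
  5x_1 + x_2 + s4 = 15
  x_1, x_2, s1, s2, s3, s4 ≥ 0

Primal max cᵀx s.t. Ax ≤ b, x ≥ 0  →  Dual min bᵀy s.t. Aᵀy ≥ c, y ≥ 0.

Minimize: z = 22y1 + 34y2 + 17y3 + 15y4

Subject to:
  2y1 + y2 + 2y3 + 5y4 ≥ 8
  4y1 + 5y2 + 3y3 + y4 ≥ 13
  y1, y2, y3, y4 ≥ 0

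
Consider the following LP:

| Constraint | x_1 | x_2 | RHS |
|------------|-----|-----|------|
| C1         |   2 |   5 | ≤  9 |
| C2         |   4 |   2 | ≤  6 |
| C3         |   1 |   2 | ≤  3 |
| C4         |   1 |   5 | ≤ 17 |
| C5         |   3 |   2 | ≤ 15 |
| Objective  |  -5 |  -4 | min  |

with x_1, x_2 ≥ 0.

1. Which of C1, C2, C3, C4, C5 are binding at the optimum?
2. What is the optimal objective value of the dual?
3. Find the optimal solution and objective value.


1. C2, C3
2. -9
3. x_1 = 1, x_2 = 1, z = -9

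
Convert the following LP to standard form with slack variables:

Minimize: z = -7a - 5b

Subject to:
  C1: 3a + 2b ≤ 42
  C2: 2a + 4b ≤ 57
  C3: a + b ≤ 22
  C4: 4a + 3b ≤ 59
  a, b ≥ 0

min z = -7a - 5b

s.t.
  3a + 2b + s1 = 42
  2a + 4b + s2 = 57
  a + b + s3 = 22
  4a + 3b + s4 = 59
  a, b, s1, s2, s3, s4 ≥ 0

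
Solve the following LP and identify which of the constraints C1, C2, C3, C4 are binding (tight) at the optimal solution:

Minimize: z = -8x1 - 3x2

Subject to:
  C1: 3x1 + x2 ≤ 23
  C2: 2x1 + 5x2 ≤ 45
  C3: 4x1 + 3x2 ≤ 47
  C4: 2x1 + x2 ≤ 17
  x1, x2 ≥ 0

At x1 = 6, x2 = 5, compute slack b - a·x for each constraint:
  C1: 23 − 23 = 0  (binding)
  C2: 45 − 37 = 8  (slack)
  C3: 47 − 39 = 8  (slack)
  C4: 17 − 17 = 0  (binding)

Optimal: x1 = 6, x2 = 5
Binding: C1, C4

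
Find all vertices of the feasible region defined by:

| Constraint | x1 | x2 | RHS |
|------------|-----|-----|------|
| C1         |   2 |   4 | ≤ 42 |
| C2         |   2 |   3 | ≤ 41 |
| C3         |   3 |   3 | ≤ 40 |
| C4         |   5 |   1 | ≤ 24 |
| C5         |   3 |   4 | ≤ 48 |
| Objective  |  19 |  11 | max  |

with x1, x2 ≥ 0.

(0, 0), (4.8, 0), (3, 9), (0, 10.5)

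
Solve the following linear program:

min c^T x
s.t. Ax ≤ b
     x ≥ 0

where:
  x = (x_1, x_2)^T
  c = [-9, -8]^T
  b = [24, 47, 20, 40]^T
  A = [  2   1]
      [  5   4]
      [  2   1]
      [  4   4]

Evaluate the objective at each vertex of the feasible region:
  z(0, 0) = 0
  z(9.4, 0) = -84.6
  z(7, 3) = -87  ←
  z(0, 10) = -80
The minimum is at x_1 = 7, x_2 = 3.

x_1 = 7, x_2 = 3, z = -87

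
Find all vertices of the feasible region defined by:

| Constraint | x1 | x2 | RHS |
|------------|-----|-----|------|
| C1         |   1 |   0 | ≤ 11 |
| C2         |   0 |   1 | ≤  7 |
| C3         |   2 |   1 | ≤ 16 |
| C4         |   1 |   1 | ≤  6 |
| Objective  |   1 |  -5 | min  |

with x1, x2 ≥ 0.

(0, 0), (6, 0), (0, 6)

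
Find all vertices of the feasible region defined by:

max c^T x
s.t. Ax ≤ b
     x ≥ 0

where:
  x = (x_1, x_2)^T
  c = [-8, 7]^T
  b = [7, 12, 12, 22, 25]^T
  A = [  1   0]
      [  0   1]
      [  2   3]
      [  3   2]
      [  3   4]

(0, 0), (6, 0), (0, 4)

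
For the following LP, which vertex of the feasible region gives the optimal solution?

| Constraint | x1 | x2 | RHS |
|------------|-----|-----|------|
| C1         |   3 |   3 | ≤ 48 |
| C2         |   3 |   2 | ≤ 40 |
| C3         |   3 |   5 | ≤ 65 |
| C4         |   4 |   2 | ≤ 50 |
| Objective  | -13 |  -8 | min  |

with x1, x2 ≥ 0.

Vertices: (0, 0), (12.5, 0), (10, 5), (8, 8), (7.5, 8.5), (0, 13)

Evaluate the objective at each vertex of the feasible region:
  z(0, 0) = 0
  z(12.5, 0) = -162.5
  z(10, 5) = -170  ←
  z(8, 8) = -168
  z(7.5, 8.5) = -165.5
  z(0, 13) = -104
The minimum is at x1 = 10, x2 = 5.

(10, 5)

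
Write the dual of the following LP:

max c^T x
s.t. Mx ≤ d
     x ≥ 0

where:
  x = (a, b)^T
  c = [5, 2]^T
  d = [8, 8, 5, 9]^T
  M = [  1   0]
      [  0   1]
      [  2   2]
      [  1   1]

Primal max cᵀx s.t. Ax ≤ b, x ≥ 0  →  Dual min bᵀy s.t. Aᵀy ≥ c, y ≥ 0.

Minimize: z = 8y1 + 8y2 + 5y3 + 9y4

Subject to:
  y1 + 2y3 + y4 ≥ 5
  y2 + 2y3 + y4 ≥ 2
  y1, y2, y3, y4 ≥ 0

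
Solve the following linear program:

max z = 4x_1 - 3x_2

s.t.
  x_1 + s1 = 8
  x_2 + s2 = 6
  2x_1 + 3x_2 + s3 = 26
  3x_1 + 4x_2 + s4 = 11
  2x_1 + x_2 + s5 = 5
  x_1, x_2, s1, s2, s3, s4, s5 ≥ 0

Evaluate the objective at each vertex of the feasible region:
  z(0, 0) = 0
  z(2.5, 0) = 10  ←
  z(1.8, 1.4) = 3
  z(0, 2.75) = -8.25
The maximum is at x_1 = 2.5, x_2 = 0.

x_1 = 2.5, x_2 = 0, z = 10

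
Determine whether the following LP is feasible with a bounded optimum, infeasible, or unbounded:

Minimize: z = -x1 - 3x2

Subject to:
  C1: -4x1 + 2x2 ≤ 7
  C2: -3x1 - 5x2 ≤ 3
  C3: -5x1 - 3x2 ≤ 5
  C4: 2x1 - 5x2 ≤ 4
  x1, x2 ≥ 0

Unbounded (objective can decrease without bound)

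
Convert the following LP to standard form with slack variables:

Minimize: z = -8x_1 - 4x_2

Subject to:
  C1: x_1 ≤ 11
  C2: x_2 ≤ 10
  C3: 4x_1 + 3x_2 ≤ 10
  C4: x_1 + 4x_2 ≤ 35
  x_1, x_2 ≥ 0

min z = -8x_1 - 4x_2

s.t.
  x_1 + s1 = 11
  x_2 + s2 = 10
  4x_1 + 3x_2 + s3 = 10
  x_1 + 4x_2 + s4 = 35
  x_1, x_2, s1, s2, s3, s4 ≥ 0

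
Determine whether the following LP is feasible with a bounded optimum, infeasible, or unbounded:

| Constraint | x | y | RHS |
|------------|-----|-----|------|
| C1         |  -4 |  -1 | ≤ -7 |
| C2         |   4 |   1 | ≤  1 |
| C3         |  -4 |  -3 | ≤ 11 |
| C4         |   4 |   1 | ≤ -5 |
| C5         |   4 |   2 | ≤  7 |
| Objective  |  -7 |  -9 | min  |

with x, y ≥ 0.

Infeasible (no feasible solution exists)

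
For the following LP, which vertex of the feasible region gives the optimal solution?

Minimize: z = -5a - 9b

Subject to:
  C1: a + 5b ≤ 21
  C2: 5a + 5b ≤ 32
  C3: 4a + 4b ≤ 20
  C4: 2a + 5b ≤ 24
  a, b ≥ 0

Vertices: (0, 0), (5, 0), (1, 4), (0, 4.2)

Evaluate the objective at each vertex of the feasible region:
  z(0, 0) = 0
  z(5, 0) = -25
  z(1, 4) = -41  ←
  z(0, 4.2) = -37.8
The minimum is at a = 1, b = 4.

(1, 4)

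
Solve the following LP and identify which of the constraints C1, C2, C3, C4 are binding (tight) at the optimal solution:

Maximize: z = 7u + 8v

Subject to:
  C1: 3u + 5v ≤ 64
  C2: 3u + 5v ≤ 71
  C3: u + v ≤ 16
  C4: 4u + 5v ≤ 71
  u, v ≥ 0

At u = 9, v = 7, compute slack b - a·x for each constraint:
  C1: 64 − 62 = 2  (slack)
  C2: 71 − 62 = 9  (slack)
  C3: 16 − 16 = 0  (binding)
  C4: 71 − 71 = 0  (binding)

Optimal: u = 9, v = 7
Binding: C3, C4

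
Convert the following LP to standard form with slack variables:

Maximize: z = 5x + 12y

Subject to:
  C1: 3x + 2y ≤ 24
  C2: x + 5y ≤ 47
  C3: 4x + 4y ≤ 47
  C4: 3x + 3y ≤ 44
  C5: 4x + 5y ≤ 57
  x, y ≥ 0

max z = 5x + 12y

s.t.
  3x + 2y + s1 = 24
  x + 5y + s2 = 47
  4x + 4y + s3 = 47
  3x + 3y + s4 = 44
  4x + 5y + s5 = 57
  x, y, s1, s2, s3, s4, s5 ≥ 0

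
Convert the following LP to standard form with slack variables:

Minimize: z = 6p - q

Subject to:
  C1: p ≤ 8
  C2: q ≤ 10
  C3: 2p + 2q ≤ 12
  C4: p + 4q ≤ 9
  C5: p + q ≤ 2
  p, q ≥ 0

min z = 6p - q

s.t.
  p + s1 = 8
  q + s2 = 10
  2p + 2q + s3 = 12
  p + 4q + s4 = 9
  p + q + s5 = 2
  p, q, s1, s2, s3, s4, s5 ≥ 0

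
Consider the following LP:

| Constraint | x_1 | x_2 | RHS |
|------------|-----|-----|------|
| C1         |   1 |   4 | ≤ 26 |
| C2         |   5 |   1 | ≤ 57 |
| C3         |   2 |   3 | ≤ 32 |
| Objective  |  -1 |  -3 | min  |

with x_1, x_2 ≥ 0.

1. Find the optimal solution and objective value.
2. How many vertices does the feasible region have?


1. x_1 = 10, x_2 = 4, z = -22
2. 5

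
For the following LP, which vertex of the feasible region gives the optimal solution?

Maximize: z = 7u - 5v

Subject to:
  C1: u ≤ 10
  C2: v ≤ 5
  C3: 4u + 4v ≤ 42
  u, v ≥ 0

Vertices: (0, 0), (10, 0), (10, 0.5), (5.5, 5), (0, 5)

Evaluate the objective at each vertex of the feasible region:
  z(0, 0) = 0
  z(10, 0) = 70  ←
  z(10, 0.5) = 67.5
  z(5.5, 5) = 13.5
  z(0, 5) = -25
The maximum is at u = 10, v = 0.

(10, 0)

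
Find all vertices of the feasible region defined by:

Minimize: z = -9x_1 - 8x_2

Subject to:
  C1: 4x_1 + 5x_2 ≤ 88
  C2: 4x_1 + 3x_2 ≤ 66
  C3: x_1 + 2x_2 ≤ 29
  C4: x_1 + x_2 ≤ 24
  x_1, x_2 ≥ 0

(0, 0), (16.5, 0), (9, 10), (0, 14.5)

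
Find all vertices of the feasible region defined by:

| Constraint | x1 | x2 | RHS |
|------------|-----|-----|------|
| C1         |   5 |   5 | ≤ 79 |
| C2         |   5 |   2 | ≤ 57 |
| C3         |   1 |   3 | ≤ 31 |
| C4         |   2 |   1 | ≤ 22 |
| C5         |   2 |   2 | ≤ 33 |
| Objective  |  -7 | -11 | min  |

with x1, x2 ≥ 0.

(0, 0), (11, 0), (7, 8), (0, 10.33)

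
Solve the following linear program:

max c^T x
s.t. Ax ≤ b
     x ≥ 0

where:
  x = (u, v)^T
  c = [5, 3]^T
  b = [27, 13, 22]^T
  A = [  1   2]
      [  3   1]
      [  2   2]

Evaluate the objective at each vertex of the feasible region:
  z(0, 0) = 0
  z(4.333, 0) = 21.67
  z(1, 10) = 35  ←
  z(0, 11) = 33
The maximum is at u = 1, v = 10.

u = 1, v = 10, z = 35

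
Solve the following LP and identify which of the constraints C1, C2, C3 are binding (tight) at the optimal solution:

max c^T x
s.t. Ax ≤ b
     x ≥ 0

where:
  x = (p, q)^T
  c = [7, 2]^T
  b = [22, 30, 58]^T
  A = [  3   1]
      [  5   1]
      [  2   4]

At p = 4, q = 10, compute slack b - a·x for each constraint:
  C1: 22 − 22 = 0  (binding)
  C2: 30 − 30 = 0  (binding)
  C3: 58 − 48 = 10  (slack)

Optimal: p = 4, q = 10
Binding: C1, C2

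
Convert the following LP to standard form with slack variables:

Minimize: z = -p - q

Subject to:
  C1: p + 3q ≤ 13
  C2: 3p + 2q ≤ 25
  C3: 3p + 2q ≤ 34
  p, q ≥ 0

min z = -p - q

s.t.
  p + 3q + s1 = 13
  3p + 2q + s2 = 25
  3p + 2q + s3 = 34
  p, q, s1, s2, s3 ≥ 0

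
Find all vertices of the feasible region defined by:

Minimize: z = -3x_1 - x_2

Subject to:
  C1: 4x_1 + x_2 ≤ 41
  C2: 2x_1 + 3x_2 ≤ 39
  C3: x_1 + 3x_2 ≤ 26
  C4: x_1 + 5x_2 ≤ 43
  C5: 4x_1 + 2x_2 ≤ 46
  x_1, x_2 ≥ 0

(0, 0), (10.25, 0), (9, 5), (8.6, 5.8), (0.5, 8.5), (0, 8.6)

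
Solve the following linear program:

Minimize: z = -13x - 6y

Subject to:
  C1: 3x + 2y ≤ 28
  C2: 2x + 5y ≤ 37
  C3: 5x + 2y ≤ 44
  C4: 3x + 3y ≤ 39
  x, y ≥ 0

Evaluate the objective at each vertex of the feasible region:
  z(0, 0) = 0
  z(8.8, 0) = -114.4
  z(8, 2) = -116  ←
  z(6, 5) = -108
  z(0, 7.4) = -44.4
The minimum is at x = 8, y = 2.

x = 8, y = 2, z = -116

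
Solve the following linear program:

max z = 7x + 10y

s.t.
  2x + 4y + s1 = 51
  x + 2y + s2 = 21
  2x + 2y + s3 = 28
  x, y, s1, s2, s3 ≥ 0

Evaluate the objective at each vertex of the feasible region:
  z(0, 0) = 0
  z(14, 0) = 98
  z(7, 7) = 119  ←
  z(0, 10.5) = 105
The maximum is at x = 7, y = 7.

x = 7, y = 7, z = 119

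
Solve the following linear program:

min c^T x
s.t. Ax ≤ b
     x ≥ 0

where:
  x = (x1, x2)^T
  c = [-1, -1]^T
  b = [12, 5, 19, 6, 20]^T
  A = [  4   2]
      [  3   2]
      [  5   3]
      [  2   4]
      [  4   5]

Evaluate the objective at each vertex of the feasible region:
  z(0, 0) = 0
  z(1.667, 0) = -1.667
  z(1, 1) = -2  ←
  z(0, 1.5) = -1.5
The minimum is at x1 = 1, x2 = 1.

x1 = 1, x2 = 1, z = -2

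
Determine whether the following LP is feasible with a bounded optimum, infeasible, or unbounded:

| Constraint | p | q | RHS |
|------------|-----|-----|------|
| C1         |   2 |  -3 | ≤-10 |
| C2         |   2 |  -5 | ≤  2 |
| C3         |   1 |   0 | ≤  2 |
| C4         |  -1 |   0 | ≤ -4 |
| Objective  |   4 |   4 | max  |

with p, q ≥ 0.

Infeasible (no feasible solution exists)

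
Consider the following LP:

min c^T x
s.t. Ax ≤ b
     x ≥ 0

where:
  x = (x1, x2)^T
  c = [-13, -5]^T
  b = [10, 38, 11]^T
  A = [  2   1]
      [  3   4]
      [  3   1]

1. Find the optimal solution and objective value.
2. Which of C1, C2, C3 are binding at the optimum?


1. x1 = 1, x2 = 8, z = -53
2. C1, C3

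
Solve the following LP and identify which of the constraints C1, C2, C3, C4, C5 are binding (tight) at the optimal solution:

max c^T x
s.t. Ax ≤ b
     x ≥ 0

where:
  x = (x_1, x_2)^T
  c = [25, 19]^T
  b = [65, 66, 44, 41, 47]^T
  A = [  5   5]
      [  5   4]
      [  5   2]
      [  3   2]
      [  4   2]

At x_1 = 6, x_2 = 7, compute slack b - a·x for each constraint:
  C1: 65 − 65 = 0  (binding)
  C2: 66 − 58 = 8  (slack)
  C3: 44 − 44 = 0  (binding)
  C4: 41 − 32 = 9  (slack)
  C5: 47 − 38 = 9  (slack)

Optimal: x_1 = 6, x_2 = 7
Binding: C1, C3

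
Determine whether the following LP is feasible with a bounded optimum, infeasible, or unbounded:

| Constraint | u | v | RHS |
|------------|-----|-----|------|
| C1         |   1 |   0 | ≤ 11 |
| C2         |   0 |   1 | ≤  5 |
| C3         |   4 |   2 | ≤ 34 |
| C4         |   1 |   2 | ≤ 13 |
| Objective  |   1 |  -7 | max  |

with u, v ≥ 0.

Feasible with a bounded optimal solution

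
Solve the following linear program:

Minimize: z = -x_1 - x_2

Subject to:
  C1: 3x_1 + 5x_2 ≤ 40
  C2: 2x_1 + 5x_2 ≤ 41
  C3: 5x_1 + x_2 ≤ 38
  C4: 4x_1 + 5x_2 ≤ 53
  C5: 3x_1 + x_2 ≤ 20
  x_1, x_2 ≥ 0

Evaluate the objective at each vertex of the feasible region:
  z(0, 0) = 0
  z(6.667, 0) = -6.667
  z(5, 5) = -10  ←
  z(0, 8) = -8
The minimum is at x_1 = 5, x_2 = 5.

x_1 = 5, x_2 = 5, z = -10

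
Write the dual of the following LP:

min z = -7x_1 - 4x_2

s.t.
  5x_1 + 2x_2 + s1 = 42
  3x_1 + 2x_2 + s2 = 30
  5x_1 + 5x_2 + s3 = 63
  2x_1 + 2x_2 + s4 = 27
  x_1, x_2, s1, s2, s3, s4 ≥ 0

Primal min cᵀx s.t. Ax ≤ b, x ≥ 0  →  Dual max −bᵀy s.t. Aᵀy ≥ −c, y ≥ 0.

Maximize: z = -42y1 - 30y2 - 63y3 - 27y4

Subject to:
  5y1 + 3y2 + 5y3 + 2y4 ≥ 7
  2y1 + 2y2 + 5y3 + 2y4 ≥ 4
  y1, y2, y3, y4 ≥ 0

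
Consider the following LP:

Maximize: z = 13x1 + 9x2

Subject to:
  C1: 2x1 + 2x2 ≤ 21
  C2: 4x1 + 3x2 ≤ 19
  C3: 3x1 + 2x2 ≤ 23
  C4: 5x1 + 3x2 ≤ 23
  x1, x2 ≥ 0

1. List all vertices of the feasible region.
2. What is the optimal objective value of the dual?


1. (0, 0), (4.6, 0), (4, 1), (0, 6.333)
2. 61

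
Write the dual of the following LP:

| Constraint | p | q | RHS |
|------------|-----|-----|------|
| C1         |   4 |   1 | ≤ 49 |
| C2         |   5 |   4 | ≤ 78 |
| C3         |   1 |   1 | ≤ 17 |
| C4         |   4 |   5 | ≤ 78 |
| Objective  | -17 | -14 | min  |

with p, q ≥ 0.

Primal min cᵀx s.t. Ax ≤ b, x ≥ 0  →  Dual max −bᵀy s.t. Aᵀy ≥ −c, y ≥ 0.

Maximize: z = -49y1 - 78y2 - 17y3 - 78y4

Subject to:
  4y1 + 5y2 + y3 + 4y4 ≥ 17
  y1 + 4y2 + y3 + 5y4 ≥ 14
  y1, y2, y3, y4 ≥ 0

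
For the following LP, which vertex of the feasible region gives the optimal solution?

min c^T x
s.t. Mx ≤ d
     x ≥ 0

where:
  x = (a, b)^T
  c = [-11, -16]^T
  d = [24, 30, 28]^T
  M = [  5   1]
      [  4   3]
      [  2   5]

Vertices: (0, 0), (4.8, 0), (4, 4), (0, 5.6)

Evaluate the objective at each vertex of the feasible region:
  z(0, 0) = 0
  z(4.8, 0) = -52.8
  z(4, 4) = -108  ←
  z(0, 5.6) = -89.6
The minimum is at a = 4, b = 4.

(4, 4)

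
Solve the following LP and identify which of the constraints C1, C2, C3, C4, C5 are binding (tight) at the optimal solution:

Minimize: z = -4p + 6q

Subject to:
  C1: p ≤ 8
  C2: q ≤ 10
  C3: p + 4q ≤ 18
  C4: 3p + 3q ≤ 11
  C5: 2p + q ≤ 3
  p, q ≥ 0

At p = 1.5, q = 0, compute slack b - a·x for each constraint:
  C1: 8 − 1.5 = 6.5  (slack)
  C2: 10 − 0 = 10  (slack)
  C3: 18 − 1.5 = 16.5  (slack)
  C4: 11 − 4.5 = 6.5  (slack)
  C5: 3 − 3 = 0  (binding)

Optimal: p = 1.5, q = 0
Binding: C5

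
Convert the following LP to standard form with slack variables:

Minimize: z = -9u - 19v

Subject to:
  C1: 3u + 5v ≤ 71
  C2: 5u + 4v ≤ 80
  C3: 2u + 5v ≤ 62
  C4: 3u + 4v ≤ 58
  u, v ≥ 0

min z = -9u - 19v

s.t.
  3u + 5v + s1 = 71
  5u + 4v + s2 = 80
  2u + 5v + s3 = 62
  3u + 4v + s4 = 58
  u, v, s1, s2, s3, s4 ≥ 0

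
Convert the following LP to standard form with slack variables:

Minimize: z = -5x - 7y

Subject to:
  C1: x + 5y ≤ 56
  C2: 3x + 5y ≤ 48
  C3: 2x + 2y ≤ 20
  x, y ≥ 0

min z = -5x - 7y

s.t.
  x + 5y + s1 = 56
  3x + 5y + s2 = 48
  2x + 2y + s3 = 20
  x, y, s1, s2, s3 ≥ 0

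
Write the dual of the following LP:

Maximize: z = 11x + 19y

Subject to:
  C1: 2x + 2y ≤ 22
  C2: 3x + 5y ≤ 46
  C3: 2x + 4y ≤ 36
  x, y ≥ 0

Primal max cᵀx s.t. Ax ≤ b, x ≥ 0  →  Dual min bᵀy s.t. Aᵀy ≥ c, y ≥ 0.

Minimize: z = 22y1 + 46y2 + 36y3

Subject to:
  2y1 + 3y2 + 2y3 ≥ 11
  2y1 + 5y2 + 4y3 ≥ 19
  y1, y2, y3 ≥ 0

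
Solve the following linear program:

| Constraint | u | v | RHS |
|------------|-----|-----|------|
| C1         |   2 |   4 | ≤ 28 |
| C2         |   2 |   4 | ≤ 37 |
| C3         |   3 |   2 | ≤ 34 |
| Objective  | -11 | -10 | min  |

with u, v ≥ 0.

Evaluate the objective at each vertex of the feasible region:
  z(0, 0) = 0
  z(11.33, 0) = -124.7
  z(10, 2) = -130  ←
  z(0, 7) = -70
The minimum is at u = 10, v = 2.

u = 10, v = 2, z = -130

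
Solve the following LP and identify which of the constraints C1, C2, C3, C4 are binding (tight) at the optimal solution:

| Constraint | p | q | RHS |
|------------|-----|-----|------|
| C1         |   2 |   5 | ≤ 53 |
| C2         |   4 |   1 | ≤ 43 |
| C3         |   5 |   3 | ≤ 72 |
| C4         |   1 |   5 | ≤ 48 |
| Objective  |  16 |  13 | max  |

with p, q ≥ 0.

At p = 9, q = 7, compute slack b - a·x for each constraint:
  C1: 53 − 53 = 0  (binding)
  C2: 43 − 43 = 0  (binding)
  C3: 72 − 66 = 6  (slack)
  C4: 48 − 44 = 4  (slack)

Optimal: p = 9, q = 7
Binding: C1, C2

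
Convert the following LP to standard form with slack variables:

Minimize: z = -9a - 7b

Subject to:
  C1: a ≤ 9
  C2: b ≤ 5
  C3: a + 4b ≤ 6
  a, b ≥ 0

min z = -9a - 7b

s.t.
  a + s1 = 9
  b + s2 = 5
  a + 4b + s3 = 6
  a, b, s1, s2, s3 ≥ 0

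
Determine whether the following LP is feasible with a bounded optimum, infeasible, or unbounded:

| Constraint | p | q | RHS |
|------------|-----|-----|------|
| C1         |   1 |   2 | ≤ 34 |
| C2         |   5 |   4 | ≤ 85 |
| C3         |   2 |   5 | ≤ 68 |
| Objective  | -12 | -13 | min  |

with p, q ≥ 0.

Feasible with a bounded optimal solution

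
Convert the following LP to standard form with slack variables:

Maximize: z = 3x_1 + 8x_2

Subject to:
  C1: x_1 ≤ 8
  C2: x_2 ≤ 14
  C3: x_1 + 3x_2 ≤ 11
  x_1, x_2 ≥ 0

max z = 3x_1 + 8x_2

s.t.
  x_1 + s1 = 8
  x_2 + s2 = 14
  x_1 + 3x_2 + s3 = 11
  x_1, x_2, s1, s2, s3 ≥ 0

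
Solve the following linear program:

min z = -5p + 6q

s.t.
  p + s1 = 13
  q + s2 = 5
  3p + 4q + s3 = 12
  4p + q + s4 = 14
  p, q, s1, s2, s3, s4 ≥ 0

Evaluate the objective at each vertex of the feasible region:
  z(0, 0) = 0
  z(3.5, 0) = -17.5  ←
  z(3.385, 0.4615) = -14.15
  z(0, 3) = 18
The minimum is at p = 3.5, q = 0.

p = 3.5, q = 0, z = -17.5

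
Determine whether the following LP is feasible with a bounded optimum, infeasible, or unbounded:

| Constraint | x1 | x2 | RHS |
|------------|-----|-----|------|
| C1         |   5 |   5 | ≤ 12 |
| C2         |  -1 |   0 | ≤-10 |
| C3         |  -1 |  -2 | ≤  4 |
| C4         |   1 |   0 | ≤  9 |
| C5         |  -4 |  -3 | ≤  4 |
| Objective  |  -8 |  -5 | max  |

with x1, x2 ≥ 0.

Infeasible (no feasible solution exists)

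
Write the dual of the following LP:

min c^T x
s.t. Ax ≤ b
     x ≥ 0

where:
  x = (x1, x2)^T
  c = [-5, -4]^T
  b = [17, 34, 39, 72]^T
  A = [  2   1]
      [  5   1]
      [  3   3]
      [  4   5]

Primal min cᵀx s.t. Ax ≤ b, x ≥ 0  →  Dual max −bᵀy s.t. Aᵀy ≥ −c, y ≥ 0.

Maximize: z = -17y1 - 34y2 - 39y3 - 72y4

Subject to:
  2y1 + 5y2 + 3y3 + 4y4 ≥ 5
  y1 + y2 + 3y3 + 5y4 ≥ 4
  y1, y2, y3, y4 ≥ 0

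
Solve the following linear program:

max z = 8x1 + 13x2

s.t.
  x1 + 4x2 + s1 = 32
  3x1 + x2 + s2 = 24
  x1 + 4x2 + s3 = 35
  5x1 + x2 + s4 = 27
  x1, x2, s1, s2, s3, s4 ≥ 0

Evaluate the objective at each vertex of the feasible region:
  z(0, 0) = 0
  z(5.4, 0) = 43.2
  z(4, 7) = 123  ←
  z(0, 8) = 104
The maximum is at x1 = 4, x2 = 7.

x1 = 4, x2 = 7, z = 123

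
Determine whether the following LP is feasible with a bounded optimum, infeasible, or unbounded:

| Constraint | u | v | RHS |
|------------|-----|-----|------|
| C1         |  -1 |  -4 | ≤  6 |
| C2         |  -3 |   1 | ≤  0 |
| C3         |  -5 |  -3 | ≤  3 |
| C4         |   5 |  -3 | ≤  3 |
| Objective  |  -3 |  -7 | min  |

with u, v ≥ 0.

Unbounded (objective can decrease without bound)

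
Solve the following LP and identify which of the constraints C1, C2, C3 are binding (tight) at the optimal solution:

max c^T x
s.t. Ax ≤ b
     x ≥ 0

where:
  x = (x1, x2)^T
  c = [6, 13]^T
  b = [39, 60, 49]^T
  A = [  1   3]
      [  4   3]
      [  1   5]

At x1 = 9, x2 = 8, compute slack b - a·x for each constraint:
  C1: 39 − 33 = 6  (slack)
  C2: 60 − 60 = 0  (binding)
  C3: 49 − 49 = 0  (binding)

Optimal: x1 = 9, x2 = 8
Binding: C2, C3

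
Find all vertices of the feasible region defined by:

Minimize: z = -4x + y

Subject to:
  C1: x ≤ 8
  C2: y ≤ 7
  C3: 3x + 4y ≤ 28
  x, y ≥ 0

(0, 0), (8, 0), (8, 1), (0, 7)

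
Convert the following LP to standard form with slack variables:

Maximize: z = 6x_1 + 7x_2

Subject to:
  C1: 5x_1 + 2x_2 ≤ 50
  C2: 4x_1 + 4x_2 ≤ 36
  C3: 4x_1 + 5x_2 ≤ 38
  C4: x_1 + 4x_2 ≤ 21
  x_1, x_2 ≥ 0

max z = 6x_1 + 7x_2

s.t.
  5x_1 + 2x_2 + s1 = 50
  4x_1 + 4x_2 + s2 = 36
  4x_1 + 5x_2 + s3 = 38
  x_1 + 4x_2 + s4 = 21
  x_1, x_2, s1, s2, s3, s4 ≥ 0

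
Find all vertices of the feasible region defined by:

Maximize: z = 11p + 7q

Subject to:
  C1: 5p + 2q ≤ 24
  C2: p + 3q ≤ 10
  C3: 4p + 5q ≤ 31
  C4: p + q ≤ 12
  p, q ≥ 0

(0, 0), (4.8, 0), (4, 2), (0, 3.333)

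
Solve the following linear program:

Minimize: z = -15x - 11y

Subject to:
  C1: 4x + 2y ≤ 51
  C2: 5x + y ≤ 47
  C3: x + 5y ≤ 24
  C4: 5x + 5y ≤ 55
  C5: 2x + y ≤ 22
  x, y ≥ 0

Evaluate the objective at each vertex of the feasible region:
  z(0, 0) = 0
  z(9.4, 0) = -141
  z(9, 2) = -157  ←
  z(7.75, 3.25) = -152
  z(0, 4.8) = -52.8
The minimum is at x = 9, y = 2.

x = 9, y = 2, z = -157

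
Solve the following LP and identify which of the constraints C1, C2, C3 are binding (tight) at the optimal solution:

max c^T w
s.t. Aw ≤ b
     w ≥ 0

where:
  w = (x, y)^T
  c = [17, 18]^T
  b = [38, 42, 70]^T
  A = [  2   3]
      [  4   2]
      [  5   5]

At x = 4, y = 10, compute slack b - a·x for each constraint:
  C1: 38 − 38 = 0  (binding)
  C2: 42 − 36 = 6  (slack)
  C3: 70 − 70 = 0  (binding)

Optimal: x = 4, y = 10
Binding: C1, C3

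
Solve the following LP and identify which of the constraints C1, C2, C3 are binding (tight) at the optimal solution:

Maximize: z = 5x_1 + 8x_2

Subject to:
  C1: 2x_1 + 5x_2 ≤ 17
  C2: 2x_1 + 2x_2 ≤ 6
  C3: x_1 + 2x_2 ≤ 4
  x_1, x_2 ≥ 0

At x_1 = 2, x_2 = 1, compute slack b - a·x for each constraint:
  C1: 17 − 9 = 8  (slack)
  C2: 6 − 6 = 0  (binding)
  C3: 4 − 4 = 0  (binding)

Optimal: x_1 = 2, x_2 = 1
Binding: C2, C3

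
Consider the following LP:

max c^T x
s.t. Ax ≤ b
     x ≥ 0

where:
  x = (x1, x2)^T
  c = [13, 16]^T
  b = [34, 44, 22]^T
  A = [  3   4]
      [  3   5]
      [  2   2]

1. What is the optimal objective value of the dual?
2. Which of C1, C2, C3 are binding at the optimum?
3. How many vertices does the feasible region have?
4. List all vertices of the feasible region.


1. 146
2. C1, C3
3. 4
4. (0, 0), (11, 0), (10, 1), (0, 8.5)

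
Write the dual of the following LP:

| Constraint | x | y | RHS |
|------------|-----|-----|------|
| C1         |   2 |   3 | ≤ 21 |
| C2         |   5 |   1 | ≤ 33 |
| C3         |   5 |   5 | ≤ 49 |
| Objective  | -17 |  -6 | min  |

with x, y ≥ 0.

Primal min cᵀx s.t. Ax ≤ b, x ≥ 0  →  Dual max −bᵀy s.t. Aᵀy ≥ −c, y ≥ 0.

Maximize: z = -21y1 - 33y2 - 49y3

Subject to:
  2y1 + 5y2 + 5y3 ≥ 17
  3y1 + y2 + 5y3 ≥ 6
  y1, y2, y3 ≥ 0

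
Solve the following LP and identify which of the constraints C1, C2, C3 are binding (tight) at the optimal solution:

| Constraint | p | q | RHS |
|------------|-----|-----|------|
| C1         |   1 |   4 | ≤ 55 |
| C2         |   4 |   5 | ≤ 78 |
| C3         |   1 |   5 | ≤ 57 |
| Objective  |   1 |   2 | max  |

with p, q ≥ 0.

At p = 7, q = 10, compute slack b - a·x for each constraint:
  C1: 55 − 47 = 8  (slack)
  C2: 78 − 78 = 0  (binding)
  C3: 57 − 57 = 0  (binding)

Optimal: p = 7, q = 10
Binding: C2, C3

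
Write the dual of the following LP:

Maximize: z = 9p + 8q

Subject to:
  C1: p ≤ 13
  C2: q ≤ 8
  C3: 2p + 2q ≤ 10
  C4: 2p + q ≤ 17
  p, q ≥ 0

Primal max cᵀx s.t. Ax ≤ b, x ≥ 0  →  Dual min bᵀy s.t. Aᵀy ≥ c, y ≥ 0.

Minimize: z = 13y1 + 8y2 + 10y3 + 17y4

Subject to:
  y1 + 2y3 + 2y4 ≥ 9
  y2 + 2y3 + y4 ≥ 8
  y1, y2, y3, y4 ≥ 0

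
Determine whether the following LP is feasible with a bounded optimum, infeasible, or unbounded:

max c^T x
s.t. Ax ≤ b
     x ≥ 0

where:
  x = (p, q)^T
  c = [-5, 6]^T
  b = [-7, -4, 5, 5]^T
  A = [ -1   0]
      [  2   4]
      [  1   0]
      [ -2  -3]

Infeasible (no feasible solution exists)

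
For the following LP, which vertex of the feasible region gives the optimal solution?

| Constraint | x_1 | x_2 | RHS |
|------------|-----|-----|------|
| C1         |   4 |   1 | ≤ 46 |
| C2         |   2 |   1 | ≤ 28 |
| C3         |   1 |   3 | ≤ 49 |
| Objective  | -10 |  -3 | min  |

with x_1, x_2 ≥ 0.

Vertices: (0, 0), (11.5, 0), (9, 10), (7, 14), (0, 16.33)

Evaluate the objective at each vertex of the feasible region:
  z(0, 0) = 0
  z(11.5, 0) = -115
  z(9, 10) = -120  ←
  z(7, 14) = -112
  z(0, 16.33) = -49
The minimum is at x_1 = 9, x_2 = 10.

(9, 10)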